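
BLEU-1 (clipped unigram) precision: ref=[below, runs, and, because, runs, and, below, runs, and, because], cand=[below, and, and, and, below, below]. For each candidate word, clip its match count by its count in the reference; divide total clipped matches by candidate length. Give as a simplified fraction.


Reference word counts: {'and': 3, 'because': 2, 'below': 2, 'runs': 3}
Checking each candidate word (with clipping):
  'below' -> in reference (ref count 2, used 1/2) -> match (matches: 1)
  'and' -> in reference (ref count 3, used 1/3) -> match (matches: 2)
  'and' -> in reference (ref count 3, used 2/3) -> match (matches: 3)
  'and' -> in reference (ref count 3, used 3/3) -> match (matches: 4)
  'below' -> in reference (ref count 2, used 2/2) -> match (matches: 5)
  'below' -> ref count 2 already used up (2/2) -> clipped, no match (matches: 5)
Clipped matches: 5, Candidate length: 6
Precision = 5/6

5/6


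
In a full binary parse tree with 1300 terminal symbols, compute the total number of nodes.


Leaf nodes (terminals): 1300
Internal nodes = n - 1 = 1300 - 1 = 1299
Total = leaves + internal = 1300 + 1299 = 2599

2599


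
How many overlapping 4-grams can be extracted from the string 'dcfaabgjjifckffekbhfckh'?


String 'dcfaabgjjifckffekbhfckh' has length L = 23.
Number of overlapping n-grams = L - n + 1
Substituting: 23 - 4 + 1 = 20

20


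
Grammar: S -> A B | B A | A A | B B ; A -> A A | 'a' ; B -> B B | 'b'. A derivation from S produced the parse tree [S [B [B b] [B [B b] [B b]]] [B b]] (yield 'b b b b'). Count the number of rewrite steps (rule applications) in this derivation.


Every bracketed nonterminal node [X ...] in the tree is produced by exactly one rule application.
Reading the tree off as a leftmost derivation:
  Step 1: S  =>  B B   (applied S -> B B)
  Step 2: B B  =>  B B B   (applied B -> B B)
  Step 3: B B B  =>  b B B   (applied B -> b)
  Step 4: b B B  =>  b B B B   (applied B -> B B)
  Step 5: b B B B  =>  b b B B   (applied B -> b)
  Step 6: b b B B  =>  b b b B   (applied B -> b)
  Step 7: b b b B  =>  b b b b   (applied B -> b)
Final yield: b b b b
Total rewrite steps: 7

7


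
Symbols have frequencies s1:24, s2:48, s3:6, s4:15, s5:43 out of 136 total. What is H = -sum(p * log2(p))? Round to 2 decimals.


Computing entropy H = -sum(p_i * log2(p_i)):
  s1: p = 24/136 = 0.1765, -p*log2(p) = 0.4416
  s2: p = 48/136 = 0.3529, -p*log2(p) = 0.5303
  s3: p = 6/136 = 0.0441, -p*log2(p) = 0.1986
  s4: p = 15/136 = 0.1103, -p*log2(p) = 0.3508
  s5: p = 43/136 = 0.3162, -p*log2(p) = 0.5252
H = sum of terms = 2.0465
Rounded to 2 decimals: 2.05

2.05


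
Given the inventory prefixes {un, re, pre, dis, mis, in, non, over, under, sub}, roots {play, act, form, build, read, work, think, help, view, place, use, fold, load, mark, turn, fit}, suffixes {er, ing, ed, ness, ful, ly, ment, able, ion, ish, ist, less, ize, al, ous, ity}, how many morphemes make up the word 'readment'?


Segmenting 'readment' against the inventory:
  'read' -> root (morpheme 1)
  'ment' -> suffix (morpheme 2)
Total morphemes: 2

2


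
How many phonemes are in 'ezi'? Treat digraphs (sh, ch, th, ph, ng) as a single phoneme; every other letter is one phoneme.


Parsing 'ezi' greedily, digraphs first:
  'e' -> vowel phoneme (phonemes so far: 1)
  'z' -> consonant phoneme (phonemes so far: 2)
  'i' -> vowel phoneme (phonemes so far: 3)
Total phonemes: 3

3


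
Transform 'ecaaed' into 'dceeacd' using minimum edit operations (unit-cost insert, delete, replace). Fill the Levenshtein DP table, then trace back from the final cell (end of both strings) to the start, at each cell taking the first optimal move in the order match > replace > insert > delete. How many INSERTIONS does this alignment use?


Edit distance = 4. Backtracking from cell (6, 7) with preference match > replace > insert > delete,
then listing the resulting alignment 'ecaaed' -> 'dceeacd' left to right:
  Step 1: replace e->d
  Step 2: keep 'c'
  Step 3: insert 'e' [insertion #1]
  Step 4: replace a->e
  Step 5: keep 'a'
  Step 6: replace e->c
  Step 7: keep 'd'
Total insertions: 1

1


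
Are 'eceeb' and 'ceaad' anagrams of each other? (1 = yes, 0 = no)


Sort characters of 'eceeb': 'bceee'
Sort characters of 'ceaad': 'aacde'
Sorted forms differ -> they are NOT anagrams
Result: 0

0


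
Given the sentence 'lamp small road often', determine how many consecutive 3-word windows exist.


Word trigrams from [4] words:
  Trigram 1: (lamp small road)
  Trigram 2: (small road often)
Total word trigrams: 4 - 2 = 2

2


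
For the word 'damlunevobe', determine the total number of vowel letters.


Scanning each character of 'damlunevobe':
  Position 1: 'd' -> consonant (running count: 0)
  Position 2: 'a' -> vowel (running count: 1)
  Position 3: 'm' -> consonant (running count: 1)
  Position 4: 'l' -> consonant (running count: 1)
  Position 5: 'u' -> vowel (running count: 2)
  Position 6: 'n' -> consonant (running count: 2)
  Position 7: 'e' -> vowel (running count: 3)
  Position 8: 'v' -> consonant (running count: 3)
  Position 9: 'o' -> vowel (running count: 4)
  Position 10: 'b' -> consonant (running count: 4)
  Position 11: 'e' -> vowel (running count: 5)
Total vowels: 5

5


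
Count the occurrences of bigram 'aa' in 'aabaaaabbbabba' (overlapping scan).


Scanning 'aabaaaabbbabba' for bigram 'aa':
  Position 0: 'aa' -> MATCH
  Position 1: 'ab' -> no
  Position 2: 'ba' -> no
  Position 3: 'aa' -> MATCH
  Position 4: 'aa' -> MATCH
  Position 5: 'aa' -> MATCH
  Position 6: 'ab' -> no
  Position 7: 'bb' -> no
  Position 8: 'bb' -> no
  Position 9: 'ba' -> no
  Position 10: 'ab' -> no
  Position 11: 'bb' -> no
  Position 12: 'ba' -> no
Total matches: 4

4


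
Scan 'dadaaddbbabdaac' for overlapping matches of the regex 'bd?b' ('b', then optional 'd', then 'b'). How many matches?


Pattern: bd?b means 'b', then optional 'd', then 'b'.
Scanning 'dadaaddbbabdaac' position-by-position:
  Pos 0: window 'dad' -> no
  Pos 1: window 'ada' -> no
  Pos 2: window 'daa' -> no
  Pos 3: window 'aad' -> no
  Pos 4: window 'add' -> no
  Pos 5: window 'ddb' -> no
  Pos 6: window 'dbb' -> no
  Pos 7: window 'bba' -> MATCH
  Pos 8: window 'bab' -> no
  Pos 9: window 'abd' -> no
  Pos 10: window 'bda' -> no
  Pos 11: window 'daa' -> no
  Pos 12: window 'aac' -> no
  Pos 13: window 'ac' -> no
  Pos 14: window 'c' -> no
Total matches: 1

1


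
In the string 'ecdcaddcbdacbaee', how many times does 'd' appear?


Scanning 'ecdcaddcbdacbaee' for 'd':
  Position 2: 'd' -> MATCH (count: 1)
  Position 5: 'd' -> MATCH (count: 2)
  Position 6: 'd' -> MATCH (count: 3)
  Position 9: 'd' -> MATCH (count: 4)
Total occurrences of 'd': 4

4


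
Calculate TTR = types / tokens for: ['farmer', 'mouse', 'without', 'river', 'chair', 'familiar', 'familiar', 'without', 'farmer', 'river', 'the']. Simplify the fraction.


Tokens: 11
Unique types: ('chair', 'familiar', 'farmer', 'mouse', 'river', 'the', 'without') = 7
TTR = 7/11
Already in lowest terms.

7/11


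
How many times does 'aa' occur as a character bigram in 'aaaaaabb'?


Scanning 'aaaaaabb' for bigram 'aa':
  Position 0: 'aa' -> MATCH
  Position 1: 'aa' -> MATCH
  Position 2: 'aa' -> MATCH
  Position 3: 'aa' -> MATCH
  Position 4: 'aa' -> MATCH
  Position 5: 'ab' -> no
  Position 6: 'bb' -> no
Total matches: 5

5


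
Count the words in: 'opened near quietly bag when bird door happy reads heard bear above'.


Counting words by splitting on spaces:
  Word 1: 'opened'
  Word 2: 'near'
  Word 3: 'quietly'
  Word 4: 'bag'
  Word 5: 'when'
  Word 6: 'bird'
  Word 7: 'door'
  Word 8: 'happy'
  Word 9: 'reads'
  Word 10: 'heard'
  Word 11: 'bear'
  Word 12: 'above'
Total words: 12

12


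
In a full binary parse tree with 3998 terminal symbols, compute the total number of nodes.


Leaf nodes (terminals): 3998
Internal nodes = n - 1 = 3998 - 1 = 3997
Total = leaves + internal = 3998 + 3997 = 7995

7995


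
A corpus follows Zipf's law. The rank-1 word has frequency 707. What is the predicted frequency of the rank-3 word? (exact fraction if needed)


Zipf's law: freq(rank) = f1 / rank
f1 = 707, rank = 3
freq = 707 / 3
GCD(707, 3) = 1
Simplified: 707/3

707/3


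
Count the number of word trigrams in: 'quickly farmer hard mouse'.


Word trigrams from [4] words:
  Trigram 1: (quickly farmer hard)
  Trigram 2: (farmer hard mouse)
Total word trigrams: 4 - 2 = 2

2


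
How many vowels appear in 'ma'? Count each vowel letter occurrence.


Scanning each character of 'ma':
  Position 1: 'm' -> consonant (running count: 0)
  Position 2: 'a' -> vowel (running count: 1)
Total vowels: 1

1


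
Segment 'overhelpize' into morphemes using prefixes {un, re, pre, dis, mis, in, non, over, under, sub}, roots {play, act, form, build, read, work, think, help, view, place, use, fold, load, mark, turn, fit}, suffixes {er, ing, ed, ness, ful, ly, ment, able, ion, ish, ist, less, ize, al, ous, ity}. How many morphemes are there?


Segmenting 'overhelpize' against the inventory:
  'over' -> prefix (morpheme 1)
  'help' -> root (morpheme 2)
  'ize' -> suffix (morpheme 3)
Total morphemes: 3

3


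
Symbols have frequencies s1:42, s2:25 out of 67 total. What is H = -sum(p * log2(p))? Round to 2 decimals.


Computing entropy H = -sum(p_i * log2(p_i)):
  s1: p = 42/67 = 0.6269, -p*log2(p) = 0.4224
  s2: p = 25/67 = 0.3731, -p*log2(p) = 0.5307
H = sum of terms = 0.9531
Rounded to 2 decimals: 0.95

0.95


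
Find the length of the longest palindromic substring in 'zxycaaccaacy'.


Scanning 'zxycaaccaacy' for palindromic substrings.
Substring at positions 2-11: 'ycaaccaacy'.
Check: reverse('ycaaccaacy') = 'ycaaccaacy' -> palindrome confirmed.
Neighbouring characters ('x' / '-') break symmetry, so it cannot extend further.
No longer palindromic substring exists; longest length = 10

10


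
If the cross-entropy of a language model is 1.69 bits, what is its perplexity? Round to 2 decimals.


Perplexity formula: PP = 2^H
H = 1.69
PP = 2^1.69
Decompose: 2^1.69 = 2^1 * 2^0.69
2^1 = 2, 2^0.69 ~ 1.6132835
PP ~ 2 * 1.6132835 = 3.2265670
Rounded to 2 decimals: 3.23

3.23


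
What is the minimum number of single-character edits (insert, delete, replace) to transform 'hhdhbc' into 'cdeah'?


Building DP table for s1='hhdhbc' (len 6) and s2='cdeah' (len 5):
       c  d  e  a  h
    0  1  2  3  4  5
  h 1  1  2  3  4  4
  h 2  2  2  3  4  4
  d 3  3  2  3  4  5
  h 4  4  3  3  4  4
  b 5  5  4  4  4  5
  c 6  5  5  5  5  5
Edit distance = dp[6][5] = 5

5


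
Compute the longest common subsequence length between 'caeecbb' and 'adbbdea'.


DP table for LCS of 'caeecbb' and 'adbbdea':
       a  d  b  b  d  e  a
    0  0  0  0  0  0  0  0
  c 0  0  0  0  0  0  0  0
  a 0  1  1  1  1  1  1  1
  e 0  1  1  1  1  1  2  2
  e 0  1  1  1  1  1  2  2
  c 0  1  1  1  1  1  2  2
  b 0  1  1  2  2  2  2  2
  b 0  1  1  2  3  3  3  3
LCS: 'abb'
LCS length = 3

3


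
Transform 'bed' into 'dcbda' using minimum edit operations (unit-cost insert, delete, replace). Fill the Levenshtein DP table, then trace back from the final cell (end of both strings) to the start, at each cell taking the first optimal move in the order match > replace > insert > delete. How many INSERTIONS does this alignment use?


Edit distance = 4. Backtracking from cell (3, 5) with preference match > replace > insert > delete,
then listing the resulting alignment 'bed' -> 'dcbda' left to right:
  Step 1: insert 'd' [insertion #1]
  Step 2: insert 'c' [insertion #2]
  Step 3: keep 'b'
  Step 4: replace e->d
  Step 5: replace d->a
Total insertions: 2

2


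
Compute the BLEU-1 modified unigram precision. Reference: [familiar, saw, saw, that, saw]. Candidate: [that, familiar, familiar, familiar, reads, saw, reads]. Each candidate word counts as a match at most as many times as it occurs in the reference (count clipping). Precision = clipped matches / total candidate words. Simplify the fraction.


Reference word counts: {'familiar': 1, 'saw': 3, 'that': 1}
Checking each candidate word (with clipping):
  'that' -> in reference (ref count 1, used 1/1) -> match (matches: 1)
  'familiar' -> in reference (ref count 1, used 1/1) -> match (matches: 2)
  'familiar' -> ref count 1 already used up (1/1) -> clipped, no match (matches: 2)
  'familiar' -> ref count 1 already used up (1/1) -> clipped, no match (matches: 2)
  'reads' -> not in reference -> no match (matches: 2)
  'saw' -> in reference (ref count 3, used 1/3) -> match (matches: 3)
  'reads' -> not in reference -> no match (matches: 3)
Clipped matches: 3, Candidate length: 7
Precision = 3/7

3/7


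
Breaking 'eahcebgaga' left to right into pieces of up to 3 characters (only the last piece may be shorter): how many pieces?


'eahcebgaga' has 10 characters.
Chunking with max size 3:
  Chunk 1: 'eah' (positions 0-2)
  Chunk 2: 'ceb' (positions 3-5)
  Chunk 3: 'gag' (positions 6-8)
  Chunk 4: 'a' (positions 9-9)
Total chunks: ceil(10 / 3) = 4

4


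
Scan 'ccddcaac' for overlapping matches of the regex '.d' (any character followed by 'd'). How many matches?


Pattern: .d means any character followed by 'd'.
Scanning 'ccddcaac' position-by-position:
  Pos 0: window 'cc' -> no
  Pos 1: window 'cd' -> MATCH
  Pos 2: window 'dd' -> MATCH
  Pos 3: window 'dc' -> no
  Pos 4: window 'ca' -> no
  Pos 5: window 'aa' -> no
  Pos 6: window 'ac' -> no
  Pos 7: window 'c' -> no
Total matches: 2

2


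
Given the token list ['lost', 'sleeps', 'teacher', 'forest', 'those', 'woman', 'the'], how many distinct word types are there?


Listing all tokens and tracking unique types:
  Token 1: 'lost' -> NEW (unique so far: 1)
  Token 2: 'sleeps' -> NEW (unique so far: 2)
  Token 3: 'teacher' -> NEW (unique so far: 3)
  Token 4: 'forest' -> NEW (unique so far: 4)
  Token 5: 'those' -> NEW (unique so far: 5)
  Token 6: 'woman' -> NEW (unique so far: 6)
  Token 7: 'the' -> NEW (unique so far: 7)
Unique types: ('forest', 'lost', 'sleeps', 'teacher', 'the', 'those', 'woman')
Vocabulary size: 7

7


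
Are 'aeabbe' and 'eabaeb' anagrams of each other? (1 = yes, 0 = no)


Sort characters of 'aeabbe': 'aabbee'
Sort characters of 'eabaeb': 'aabbee'
Sorted forms match -> they ARE anagrams
Result: 1

1


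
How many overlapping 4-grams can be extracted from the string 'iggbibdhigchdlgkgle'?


String 'iggbibdhigchdlgkgle' has length L = 19.
Number of overlapping n-grams = L - n + 1
Substituting: 19 - 4 + 1 = 16

16


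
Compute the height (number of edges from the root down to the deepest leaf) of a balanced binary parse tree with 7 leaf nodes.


In a balanced binary tree with n leaves the deepest leaf is ceil(log2(n)) edges below the root.
log2(7) = 2.8074
ceil(2.8074) = 3
height (edges) = 3

3


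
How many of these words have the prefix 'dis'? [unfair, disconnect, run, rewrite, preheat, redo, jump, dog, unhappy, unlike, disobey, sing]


Checking each word for prefix 'dis':
  'unfair' -> no (count: 0)
  'disconnect' -> YES, starts with 'dis' (count: 1)
  'run' -> no (count: 1)
  'rewrite' -> no (count: 1)
  'preheat' -> no (count: 1)
  'redo' -> no (count: 1)
  'jump' -> no (count: 1)
  'dog' -> no (count: 1)
  'unhappy' -> no (count: 1)
  'unlike' -> no (count: 1)
  'disobey' -> YES, starts with 'dis' (count: 2)
  'sing' -> no (count: 2)
Total with prefix 'dis': 2

2


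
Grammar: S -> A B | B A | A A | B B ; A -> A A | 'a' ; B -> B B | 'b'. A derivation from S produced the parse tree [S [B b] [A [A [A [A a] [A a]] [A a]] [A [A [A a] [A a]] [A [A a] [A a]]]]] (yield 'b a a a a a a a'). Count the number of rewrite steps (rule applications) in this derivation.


Every bracketed nonterminal node [X ...] in the tree is produced by exactly one rule application.
Reading the tree off as a leftmost derivation:
  Step 1: S  =>  B A   (applied S -> B A)
  Step 2: B A  =>  b A   (applied B -> b)
  Step 3: b A  =>  b A A   (applied A -> A A)
  Step 4: b A A  =>  b A A A   (applied A -> A A)
  Step 5: b A A A  =>  b A A A A   (applied A -> A A)
  Step 6: b A A A A  =>  b a A A A   (applied A -> a)
  Step 7: b a A A A  =>  b a a A A   (applied A -> a)
  Step 8: b a a A A  =>  b a a a A   (applied A -> a)
  Step 9: b a a a A  =>  b a a a A A   (applied A -> A A)
  Step 10: b a a a A A  =>  b a a a A A A   (applied A -> A A)
  Step 11: b a a a A A A  =>  b a a a a A A   (applied A -> a)
  Step 12: b a a a a A A  =>  b a a a a a A   (applied A -> a)
  Step 13: b a a a a a A  =>  b a a a a a A A   (applied A -> A A)
  Step 14: b a a a a a A A  =>  b a a a a a a A   (applied A -> a)
  Step 15: b a a a a a a A  =>  b a a a a a a a   (applied A -> a)
Final yield: b a a a a a a a
Total rewrite steps: 15

15


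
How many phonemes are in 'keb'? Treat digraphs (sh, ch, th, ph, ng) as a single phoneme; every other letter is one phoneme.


Parsing 'keb' greedily, digraphs first:
  'k' -> consonant phoneme (phonemes so far: 1)
  'e' -> vowel phoneme (phonemes so far: 2)
  'b' -> consonant phoneme (phonemes so far: 3)
Total phonemes: 3

3


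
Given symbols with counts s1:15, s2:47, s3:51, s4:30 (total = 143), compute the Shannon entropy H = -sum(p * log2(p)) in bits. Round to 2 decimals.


Computing entropy H = -sum(p_i * log2(p_i)):
  s1: p = 15/143 = 0.1049, -p*log2(p) = 0.3412
  s2: p = 47/143 = 0.3287, -p*log2(p) = 0.5276
  s3: p = 51/143 = 0.3566, -p*log2(p) = 0.5305
  s4: p = 30/143 = 0.2098, -p*log2(p) = 0.4727
H = sum of terms = 1.8720
Rounded to 2 decimals: 1.87

1.87


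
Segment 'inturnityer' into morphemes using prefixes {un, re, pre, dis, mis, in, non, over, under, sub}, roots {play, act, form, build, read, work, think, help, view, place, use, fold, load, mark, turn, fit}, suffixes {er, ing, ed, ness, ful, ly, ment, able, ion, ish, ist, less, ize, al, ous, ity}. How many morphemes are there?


Segmenting 'inturnityer' against the inventory:
  'in' -> prefix (morpheme 1)
  'turn' -> root (morpheme 2)
  'ity' -> suffix (morpheme 3)
  'er' -> suffix (morpheme 4)
Total morphemes: 4

4


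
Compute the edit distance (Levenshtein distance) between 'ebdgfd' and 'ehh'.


Building DP table for s1='ebdgfd' (len 6) and s2='ehh' (len 3):
       e  h  h
    0  1  2  3
  e 1  0  1  2
  b 2  1  1  2
  d 3  2  2  2
  g 4  3  3  3
  f 5  4  4  4
  d 6  5  5  5
Edit distance = dp[6][3] = 5

5


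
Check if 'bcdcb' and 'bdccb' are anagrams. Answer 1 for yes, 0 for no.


Sort characters of 'bcdcb': 'bbccd'
Sort characters of 'bdccb': 'bbccd'
Sorted forms match -> they ARE anagrams
Result: 1

1


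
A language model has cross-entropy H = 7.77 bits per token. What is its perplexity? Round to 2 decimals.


Perplexity formula: PP = 2^H
H = 7.77
PP = 2^7.77
Decompose: 2^7.77 = 2^7 * 2^0.77
2^7 = 128, 2^0.77 ~ 1.7052698
PP ~ 128 * 1.7052698 = 218.2745344
Rounded to 2 decimals: 218.27

218.27


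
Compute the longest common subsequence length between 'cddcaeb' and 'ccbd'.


DP table for LCS of 'cddcaeb' and 'ccbd':
       c  c  b  d
    0  0  0  0  0
  c 0  1  1  1  1
  d 0  1  1  1  2
  d 0  1  1  1  2
  c 0  1  2  2  2
  a 0  1  2  2  2
  e 0  1  2  2  2
  b 0  1  2  3  3
LCS: 'ccb'
LCS length = 3

3


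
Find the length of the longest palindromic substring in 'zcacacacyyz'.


Scanning 'zcacacacyyz' for palindromic substrings.
Substring at positions 1-7: 'cacacac'.
Check: reverse('cacacac') = 'cacacac' -> palindrome confirmed.
Neighbouring characters ('z' / 'y') break symmetry, so it cannot extend further.
No longer palindromic substring exists; longest length = 7

7


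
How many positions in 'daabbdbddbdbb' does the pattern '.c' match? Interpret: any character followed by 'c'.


Pattern: .c means any character followed by 'c'.
Scanning 'daabbdbddbdbb' position-by-position:
  Pos 0: window 'da' -> no
  Pos 1: window 'aa' -> no
  Pos 2: window 'ab' -> no
  Pos 3: window 'bb' -> no
  Pos 4: window 'bd' -> no
  Pos 5: window 'db' -> no
  Pos 6: window 'bd' -> no
  Pos 7: window 'dd' -> no
  Pos 8: window 'db' -> no
  Pos 9: window 'bd' -> no
  Pos 10: window 'db' -> no
  Pos 11: window 'bb' -> no
  Pos 12: window 'b' -> no
Total matches: 0

0


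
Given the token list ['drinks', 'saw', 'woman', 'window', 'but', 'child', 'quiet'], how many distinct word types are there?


Listing all tokens and tracking unique types:
  Token 1: 'drinks' -> NEW (unique so far: 1)
  Token 2: 'saw' -> NEW (unique so far: 2)
  Token 3: 'woman' -> NEW (unique so far: 3)
  Token 4: 'window' -> NEW (unique so far: 4)
  Token 5: 'but' -> NEW (unique so far: 5)
  Token 6: 'child' -> NEW (unique so far: 6)
  Token 7: 'quiet' -> NEW (unique so far: 7)
Unique types: ('but', 'child', 'drinks', 'quiet', 'saw', 'window', 'woman')
Vocabulary size: 7

7


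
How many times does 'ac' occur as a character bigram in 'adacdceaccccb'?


Scanning 'adacdceaccccb' for bigram 'ac':
  Position 0: 'ad' -> no
  Position 1: 'da' -> no
  Position 2: 'ac' -> MATCH
  Position 3: 'cd' -> no
  Position 4: 'dc' -> no
  Position 5: 'ce' -> no
  Position 6: 'ea' -> no
  Position 7: 'ac' -> MATCH
  Position 8: 'cc' -> no
  Position 9: 'cc' -> no
  Position 10: 'cc' -> no
  Position 11: 'cb' -> no
Total matches: 2

2


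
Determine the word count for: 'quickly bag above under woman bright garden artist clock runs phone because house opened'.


Counting words by splitting on spaces:
  Word 1: 'quickly'
  Word 2: 'bag'
  Word 3: 'above'
  Word 4: 'under'
  Word 5: 'woman'
  Word 6: 'bright'
  Word 7: 'garden'
  Word 8: 'artist'
  Word 9: 'clock'
  Word 10: 'runs'
  Word 11: 'phone'
  Word 12: 'because'
  Word 13: 'house'
  Word 14: 'opened'
Total words: 14

14


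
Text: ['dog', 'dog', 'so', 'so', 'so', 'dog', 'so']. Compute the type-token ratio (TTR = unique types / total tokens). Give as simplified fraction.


Tokens: 7
Unique types: ('dog', 'so') = 2
TTR = 2/7
Already in lowest terms.

2/7


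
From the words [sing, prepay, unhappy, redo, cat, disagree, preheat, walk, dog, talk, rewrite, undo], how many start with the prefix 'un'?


Checking each word for prefix 'un':
  'sing' -> no (count: 0)
  'prepay' -> no (count: 0)
  'unhappy' -> YES, starts with 'un' (count: 1)
  'redo' -> no (count: 1)
  'cat' -> no (count: 1)
  'disagree' -> no (count: 1)
  'preheat' -> no (count: 1)
  'walk' -> no (count: 1)
  'dog' -> no (count: 1)
  'talk' -> no (count: 1)
  'rewrite' -> no (count: 1)
  'undo' -> YES, starts with 'un' (count: 2)
Total with prefix 'un': 2

2


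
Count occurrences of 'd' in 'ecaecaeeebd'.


Scanning 'ecaecaeeebd' for 'd':
  Position 10: 'd' -> MATCH (count: 1)
Total occurrences of 'd': 1

1


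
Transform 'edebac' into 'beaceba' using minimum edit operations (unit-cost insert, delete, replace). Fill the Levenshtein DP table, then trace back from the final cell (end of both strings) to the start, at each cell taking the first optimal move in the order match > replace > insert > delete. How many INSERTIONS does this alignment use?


Edit distance = 4. Backtracking from cell (6, 7) with preference match > replace > insert > delete,
then listing the resulting alignment 'edebac' -> 'beaceba' left to right:
  Step 1: insert 'b' [insertion #1]
  Step 2: keep 'e'
  Step 3: insert 'a' [insertion #2]
  Step 4: replace d->c
  Step 5: keep 'e'
  Step 6: keep 'b'
  Step 7: keep 'a'
  Step 8: delete 'c'
Total insertions: 2

2


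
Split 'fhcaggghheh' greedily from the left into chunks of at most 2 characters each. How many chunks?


'fhcaggghheh' has 11 characters.
Chunking with max size 2:
  Chunk 1: 'fh' (positions 0-1)
  Chunk 2: 'ca' (positions 2-3)
  Chunk 3: 'gg' (positions 4-5)
  Chunk 4: 'gh' (positions 6-7)
  Chunk 5: 'he' (positions 8-9)
  Chunk 6: 'h' (positions 10-10)
Total chunks: ceil(11 / 2) = 6

6


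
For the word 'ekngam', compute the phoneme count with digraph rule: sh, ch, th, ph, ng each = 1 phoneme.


Parsing 'ekngam' greedily, digraphs first:
  'e' -> vowel phoneme (phonemes so far: 1)
  'k' -> consonant phoneme (phonemes so far: 2)
  'ng' -> digraph (1 consonant phoneme) (phonemes so far: 3)
  'a' -> vowel phoneme (phonemes so far: 4)
  'm' -> consonant phoneme (phonemes so far: 5)
Total phonemes: 5

5


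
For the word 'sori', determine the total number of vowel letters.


Scanning each character of 'sori':
  Position 1: 's' -> consonant (running count: 0)
  Position 2: 'o' -> vowel (running count: 1)
  Position 3: 'r' -> consonant (running count: 1)
  Position 4: 'i' -> vowel (running count: 2)
Total vowels: 2

2


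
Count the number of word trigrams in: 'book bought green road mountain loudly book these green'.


Word trigrams from [9] words:
  Trigram 1: (book bought green)
  Trigram 2: (bought green road)
  Trigram 3: (green road mountain)
  Trigram 4: (road mountain loudly)
  Trigram 5: (mountain loudly book)
  Trigram 6: (loudly book these)
  Trigram 7: (book these green)
Total word trigrams: 9 - 2 = 7

7


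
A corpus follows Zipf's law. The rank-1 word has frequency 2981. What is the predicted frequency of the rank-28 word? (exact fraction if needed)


Zipf's law: freq(rank) = f1 / rank
f1 = 2981, rank = 28
freq = 2981 / 28
GCD(2981, 28) = 1
Simplified: 2981/28

2981/28


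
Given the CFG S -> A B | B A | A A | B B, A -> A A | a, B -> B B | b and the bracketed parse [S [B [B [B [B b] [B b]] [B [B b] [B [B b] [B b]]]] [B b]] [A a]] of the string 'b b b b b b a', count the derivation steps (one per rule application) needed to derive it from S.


Every bracketed nonterminal node [X ...] in the tree is produced by exactly one rule application.
Reading the tree off as a leftmost derivation:
  Step 1: S  =>  B A   (applied S -> B A)
  Step 2: B A  =>  B B A   (applied B -> B B)
  Step 3: B B A  =>  B B B A   (applied B -> B B)
  Step 4: B B B A  =>  B B B B A   (applied B -> B B)
  Step 5: B B B B A  =>  b B B B A   (applied B -> b)
  Step 6: b B B B A  =>  b b B B A   (applied B -> b)
  Step 7: b b B B A  =>  b b B B B A   (applied B -> B B)
  Step 8: b b B B B A  =>  b b b B B A   (applied B -> b)
  Step 9: b b b B B A  =>  b b b B B B A   (applied B -> B B)
  Step 10: b b b B B B A  =>  b b b b B B A   (applied B -> b)
  Step 11: b b b b B B A  =>  b b b b b B A   (applied B -> b)
  Step 12: b b b b b B A  =>  b b b b b b A   (applied B -> b)
  Step 13: b b b b b b A  =>  b b b b b b a   (applied A -> a)
Final yield: b b b b b b a
Total rewrite steps: 13

13


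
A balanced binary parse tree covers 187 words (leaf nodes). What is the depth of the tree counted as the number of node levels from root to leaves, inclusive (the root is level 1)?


In a balanced binary tree with n leaves the deepest leaf is ceil(log2(n)) edges below the root,
so counting node levels inclusive of root and leaves gives ceil(log2(n)) + 1 levels.
log2(187) = 7.5469
ceil(7.5469) = 8
levels = 8 + 1 = 9

9


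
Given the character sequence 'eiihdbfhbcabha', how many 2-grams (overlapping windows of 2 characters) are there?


String 'eiihdbfhbcabha' has length L = 14.
Number of overlapping n-grams = L - n + 1
Substituting: 14 - 2 + 1 = 13

13


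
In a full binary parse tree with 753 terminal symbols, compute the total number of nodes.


Leaf nodes (terminals): 753
Internal nodes = n - 1 = 753 - 1 = 752
Total = leaves + internal = 753 + 752 = 1505

1505


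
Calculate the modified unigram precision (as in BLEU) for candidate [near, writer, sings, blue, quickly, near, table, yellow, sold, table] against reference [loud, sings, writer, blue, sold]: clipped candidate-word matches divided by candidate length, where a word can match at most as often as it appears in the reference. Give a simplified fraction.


Reference word counts: {'blue': 1, 'loud': 1, 'sings': 1, 'sold': 1, 'writer': 1}
Checking each candidate word (with clipping):
  'near' -> not in reference -> no match (matches: 0)
  'writer' -> in reference (ref count 1, used 1/1) -> match (matches: 1)
  'sings' -> in reference (ref count 1, used 1/1) -> match (matches: 2)
  'blue' -> in reference (ref count 1, used 1/1) -> match (matches: 3)
  'quickly' -> not in reference -> no match (matches: 3)
  'near' -> not in reference -> no match (matches: 3)
  'table' -> not in reference -> no match (matches: 3)
  'yellow' -> not in reference -> no match (matches: 3)
  'sold' -> in reference (ref count 1, used 1/1) -> match (matches: 4)
  'table' -> not in reference -> no match (matches: 4)
Clipped matches: 4, Candidate length: 10
Precision = 4/10 = 2/5

2/5


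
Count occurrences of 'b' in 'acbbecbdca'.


Scanning 'acbbecbdca' for 'b':
  Position 2: 'b' -> MATCH (count: 1)
  Position 3: 'b' -> MATCH (count: 2)
  Position 6: 'b' -> MATCH (count: 3)
Total occurrences of 'b': 3

3


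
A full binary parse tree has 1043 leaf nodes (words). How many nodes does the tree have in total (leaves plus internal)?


Leaf nodes (terminals): 1043
Internal nodes = n - 1 = 1043 - 1 = 1042
Total = leaves + internal = 1043 + 1042 = 2085

2085


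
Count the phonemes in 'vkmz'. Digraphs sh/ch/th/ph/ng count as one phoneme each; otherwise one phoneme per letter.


Parsing 'vkmz' greedily, digraphs first:
  'v' -> consonant phoneme (phonemes so far: 1)
  'k' -> consonant phoneme (phonemes so far: 2)
  'm' -> consonant phoneme (phonemes so far: 3)
  'z' -> consonant phoneme (phonemes so far: 4)
Total phonemes: 4

4


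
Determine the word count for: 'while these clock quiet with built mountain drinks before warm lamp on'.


Counting words by splitting on spaces:
  Word 1: 'while'
  Word 2: 'these'
  Word 3: 'clock'
  Word 4: 'quiet'
  Word 5: 'with'
  Word 6: 'built'
  Word 7: 'mountain'
  Word 8: 'drinks'
  Word 9: 'before'
  Word 10: 'warm'
  Word 11: 'lamp'
  Word 12: 'on'
Total words: 12

12


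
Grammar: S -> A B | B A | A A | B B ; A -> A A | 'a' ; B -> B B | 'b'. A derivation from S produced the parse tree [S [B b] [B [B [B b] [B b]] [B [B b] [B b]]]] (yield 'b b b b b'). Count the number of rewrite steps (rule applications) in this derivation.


Every bracketed nonterminal node [X ...] in the tree is produced by exactly one rule application.
Reading the tree off as a leftmost derivation:
  Step 1: S  =>  B B   (applied S -> B B)
  Step 2: B B  =>  b B   (applied B -> b)
  Step 3: b B  =>  b B B   (applied B -> B B)
  Step 4: b B B  =>  b B B B   (applied B -> B B)
  Step 5: b B B B  =>  b b B B   (applied B -> b)
  Step 6: b b B B  =>  b b b B   (applied B -> b)
  Step 7: b b b B  =>  b b b B B   (applied B -> B B)
  Step 8: b b b B B  =>  b b b b B   (applied B -> b)
  Step 9: b b b b B  =>  b b b b b   (applied B -> b)
Final yield: b b b b b
Total rewrite steps: 9

9


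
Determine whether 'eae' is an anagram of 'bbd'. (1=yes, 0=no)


Sort characters of 'eae': 'aee'
Sort characters of 'bbd': 'bbd'
Sorted forms differ -> they are NOT anagrams
Result: 0

0


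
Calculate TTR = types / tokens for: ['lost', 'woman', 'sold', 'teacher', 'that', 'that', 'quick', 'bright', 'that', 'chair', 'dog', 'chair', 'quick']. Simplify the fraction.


Tokens: 13
Unique types: ('bright', 'chair', 'dog', 'lost', 'quick', 'sold', 'teacher', 'that', 'woman') = 9
TTR = 9/13
Already in lowest terms.

9/13


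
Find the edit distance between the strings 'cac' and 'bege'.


Building DP table for s1='cac' (len 3) and s2='bege' (len 4):
       b  e  g  e
    0  1  2  3  4
  c 1  1  2  3  4
  a 2  2  2  3  4
  c 3  3  3  3  4
Edit distance = dp[3][4] = 4

4


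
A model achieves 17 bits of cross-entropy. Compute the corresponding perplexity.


Perplexity formula: PP = 2^H
H = 17
PP = 2^17
PP = 2^17 = 131072

131072


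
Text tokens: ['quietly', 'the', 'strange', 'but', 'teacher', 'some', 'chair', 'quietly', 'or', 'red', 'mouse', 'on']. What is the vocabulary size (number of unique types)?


Listing all tokens and tracking unique types:
  Token 1: 'quietly' -> NEW (unique so far: 1)
  Token 2: 'the' -> NEW (unique so far: 2)
  Token 3: 'strange' -> NEW (unique so far: 3)
  Token 4: 'but' -> NEW (unique so far: 4)
  Token 5: 'teacher' -> NEW (unique so far: 5)
  Token 6: 'some' -> NEW (unique so far: 6)
  Token 7: 'chair' -> NEW (unique so far: 7)
  Token 8: 'quietly' -> duplicate (unique so far: 7)
  Token 9: 'or' -> NEW (unique so far: 8)
  Token 10: 'red' -> NEW (unique so far: 9)
  Token 11: 'mouse' -> NEW (unique so far: 10)
  Token 12: 'on' -> NEW (unique so far: 11)
Unique types: ('but', 'chair', 'mouse', 'on', 'or', 'quietly', 'red', 'some', 'strange', 'teacher', 'the')
Vocabulary size: 11

11


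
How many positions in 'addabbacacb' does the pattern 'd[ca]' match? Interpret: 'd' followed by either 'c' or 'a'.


Pattern: d[ca] means 'd' followed by either 'c' or 'a'.
Scanning 'addabbacacb' position-by-position:
  Pos 0: window 'ad' -> no
  Pos 1: window 'dd' -> no
  Pos 2: window 'da' -> MATCH
  Pos 3: window 'ab' -> no
  Pos 4: window 'bb' -> no
  Pos 5: window 'ba' -> no
  Pos 6: window 'ac' -> no
  Pos 7: window 'ca' -> no
  Pos 8: window 'ac' -> no
  Pos 9: window 'cb' -> no
  Pos 10: window 'b' -> no
Total matches: 1

1


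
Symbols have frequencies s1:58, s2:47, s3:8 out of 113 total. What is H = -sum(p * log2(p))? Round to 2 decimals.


Computing entropy H = -sum(p_i * log2(p_i)):
  s1: p = 58/113 = 0.5133, -p*log2(p) = 0.4939
  s2: p = 47/113 = 0.4159, -p*log2(p) = 0.5264
  s3: p = 8/113 = 0.0708, -p*log2(p) = 0.2705
H = sum of terms = 1.2908
Rounded to 2 decimals: 1.29

1.29


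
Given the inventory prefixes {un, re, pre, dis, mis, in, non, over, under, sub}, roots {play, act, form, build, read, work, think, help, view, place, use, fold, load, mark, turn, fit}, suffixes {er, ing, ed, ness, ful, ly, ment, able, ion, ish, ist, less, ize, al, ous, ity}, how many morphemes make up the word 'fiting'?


Segmenting 'fiting' against the inventory:
  'fit' -> root (morpheme 1)
  'ing' -> suffix (morpheme 2)
Total morphemes: 2

2


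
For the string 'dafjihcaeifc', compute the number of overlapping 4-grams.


String 'dafjihcaeifc' has length L = 12.
Number of overlapping n-grams = L - n + 1
Substituting: 12 - 4 + 1 = 9

9


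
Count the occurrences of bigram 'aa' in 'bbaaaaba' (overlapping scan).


Scanning 'bbaaaaba' for bigram 'aa':
  Position 0: 'bb' -> no
  Position 1: 'ba' -> no
  Position 2: 'aa' -> MATCH
  Position 3: 'aa' -> MATCH
  Position 4: 'aa' -> MATCH
  Position 5: 'ab' -> no
  Position 6: 'ba' -> no
Total matches: 3

3


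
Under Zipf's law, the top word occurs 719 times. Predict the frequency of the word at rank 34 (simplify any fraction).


Zipf's law: freq(rank) = f1 / rank
f1 = 719, rank = 34
freq = 719 / 34
GCD(719, 34) = 1
Simplified: 719/34

719/34


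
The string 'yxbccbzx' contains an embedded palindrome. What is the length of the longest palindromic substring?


Scanning 'yxbccbzx' for palindromic substrings.
Substring at positions 2-5: 'bccb'.
Check: reverse('bccb') = 'bccb' -> palindrome confirmed.
Neighbouring characters ('x' / 'z') break symmetry, so it cannot extend further.
No longer palindromic substring exists; longest length = 4

4


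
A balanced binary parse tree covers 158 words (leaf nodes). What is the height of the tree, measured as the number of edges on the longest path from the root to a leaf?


In a balanced binary tree with n leaves the deepest leaf is ceil(log2(n)) edges below the root.
log2(158) = 7.3038
ceil(7.3038) = 8
height (edges) = 8

8


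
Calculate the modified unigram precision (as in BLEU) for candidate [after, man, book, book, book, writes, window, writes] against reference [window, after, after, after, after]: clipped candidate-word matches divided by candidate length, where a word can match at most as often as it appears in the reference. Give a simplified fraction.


Reference word counts: {'after': 4, 'window': 1}
Checking each candidate word (with clipping):
  'after' -> in reference (ref count 4, used 1/4) -> match (matches: 1)
  'man' -> not in reference -> no match (matches: 1)
  'book' -> not in reference -> no match (matches: 1)
  'book' -> not in reference -> no match (matches: 1)
  'book' -> not in reference -> no match (matches: 1)
  'writes' -> not in reference -> no match (matches: 1)
  'window' -> in reference (ref count 1, used 1/1) -> match (matches: 2)
  'writes' -> not in reference -> no match (matches: 2)
Clipped matches: 2, Candidate length: 8
Precision = 2/8 = 1/4

1/4


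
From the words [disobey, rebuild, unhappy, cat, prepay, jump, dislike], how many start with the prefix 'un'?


Checking each word for prefix 'un':
  'disobey' -> no (count: 0)
  'rebuild' -> no (count: 0)
  'unhappy' -> YES, starts with 'un' (count: 1)
  'cat' -> no (count: 1)
  'prepay' -> no (count: 1)
  'jump' -> no (count: 1)
  'dislike' -> no (count: 1)
Total with prefix 'un': 1

1


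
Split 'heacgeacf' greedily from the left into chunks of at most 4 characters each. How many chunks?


'heacgeacf' has 9 characters.
Chunking with max size 4:
  Chunk 1: 'heac' (positions 0-3)
  Chunk 2: 'geac' (positions 4-7)
  Chunk 3: 'f' (positions 8-8)
Total chunks: ceil(9 / 4) = 3

3


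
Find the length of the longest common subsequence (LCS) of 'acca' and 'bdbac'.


DP table for LCS of 'acca' and 'bdbac':
       b  d  b  a  c
    0  0  0  0  0  0
  a 0  0  0  0  1  1
  c 0  0  0  0  1  2
  c 0  0  0  0  1  2
  a 0  0  0  0  1  2
LCS: 'ac'
LCS length = 2

2


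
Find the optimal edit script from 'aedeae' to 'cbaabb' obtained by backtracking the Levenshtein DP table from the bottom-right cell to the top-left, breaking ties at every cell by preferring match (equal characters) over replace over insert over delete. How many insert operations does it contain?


Edit distance = 6. Backtracking from cell (6, 6) with preference match > replace > insert > delete,
then listing the resulting alignment 'aedeae' -> 'cbaabb' left to right:
  Step 1: replace a->c
  Step 2: replace e->b
  Step 3: replace d->a
  Step 4: replace e->a
  Step 5: replace a->b
  Step 6: replace e->b
Total insertions: 0

0


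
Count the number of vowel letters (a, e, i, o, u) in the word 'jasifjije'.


Scanning each character of 'jasifjije':
  Position 1: 'j' -> consonant (running count: 0)
  Position 2: 'a' -> vowel (running count: 1)
  Position 3: 's' -> consonant (running count: 1)
  Position 4: 'i' -> vowel (running count: 2)
  Position 5: 'f' -> consonant (running count: 2)
  Position 6: 'j' -> consonant (running count: 2)
  Position 7: 'i' -> vowel (running count: 3)
  Position 8: 'j' -> consonant (running count: 3)
  Position 9: 'e' -> vowel (running count: 4)
Total vowels: 4

4


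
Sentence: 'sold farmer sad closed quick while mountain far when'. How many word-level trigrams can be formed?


Word trigrams from [9] words:
  Trigram 1: (sold farmer sad)
  Trigram 2: (farmer sad closed)
  Trigram 3: (sad closed quick)
  Trigram 4: (closed quick while)
  Trigram 5: (quick while mountain)
  Trigram 6: (while mountain far)
  Trigram 7: (mountain far when)
Total word trigrams: 9 - 2 = 7

7


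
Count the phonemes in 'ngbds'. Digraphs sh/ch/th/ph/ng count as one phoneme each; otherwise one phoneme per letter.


Parsing 'ngbds' greedily, digraphs first:
  'ng' -> digraph (1 consonant phoneme) (phonemes so far: 1)
  'b' -> consonant phoneme (phonemes so far: 2)
  'd' -> consonant phoneme (phonemes so far: 3)
  's' -> consonant phoneme (phonemes so far: 4)
Total phonemes: 4

4


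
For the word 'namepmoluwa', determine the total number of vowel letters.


Scanning each character of 'namepmoluwa':
  Position 1: 'n' -> consonant (running count: 0)
  Position 2: 'a' -> vowel (running count: 1)
  Position 3: 'm' -> consonant (running count: 1)
  Position 4: 'e' -> vowel (running count: 2)
  Position 5: 'p' -> consonant (running count: 2)
  Position 6: 'm' -> consonant (running count: 2)
  Position 7: 'o' -> vowel (running count: 3)
  Position 8: 'l' -> consonant (running count: 3)
  Position 9: 'u' -> vowel (running count: 4)
  Position 10: 'w' -> consonant (running count: 4)
  Position 11: 'a' -> vowel (running count: 5)
Total vowels: 5

5


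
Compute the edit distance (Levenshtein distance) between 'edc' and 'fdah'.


Building DP table for s1='edc' (len 3) and s2='fdah' (len 4):
       f  d  a  h
    0  1  2  3  4
  e 1  1  2  3  4
  d 2  2  1  2  3
  c 3  3  2  2  3
Edit distance = dp[3][4] = 3

3
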